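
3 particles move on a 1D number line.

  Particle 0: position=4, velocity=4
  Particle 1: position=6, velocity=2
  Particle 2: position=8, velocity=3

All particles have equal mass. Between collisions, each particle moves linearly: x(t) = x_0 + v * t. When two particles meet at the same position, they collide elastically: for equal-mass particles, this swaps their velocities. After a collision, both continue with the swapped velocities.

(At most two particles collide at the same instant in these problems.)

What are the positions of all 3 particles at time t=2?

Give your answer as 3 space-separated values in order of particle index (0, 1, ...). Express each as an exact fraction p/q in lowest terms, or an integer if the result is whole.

Answer: 10 12 14

Derivation:
Collision at t=1: particles 0 and 1 swap velocities; positions: p0=8 p1=8 p2=11; velocities now: v0=2 v1=4 v2=3
Advance to t=2 (no further collisions before then); velocities: v0=2 v1=4 v2=3; positions = 10 12 14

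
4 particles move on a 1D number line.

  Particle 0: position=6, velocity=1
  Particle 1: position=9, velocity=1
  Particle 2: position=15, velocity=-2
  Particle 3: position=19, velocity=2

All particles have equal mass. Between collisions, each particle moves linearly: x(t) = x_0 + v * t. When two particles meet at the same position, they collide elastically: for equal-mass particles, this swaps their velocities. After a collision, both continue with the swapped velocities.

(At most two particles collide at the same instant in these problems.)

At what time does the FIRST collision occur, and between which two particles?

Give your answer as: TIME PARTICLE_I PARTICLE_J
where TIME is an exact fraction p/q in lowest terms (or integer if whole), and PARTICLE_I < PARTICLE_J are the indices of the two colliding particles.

Answer: 2 1 2

Derivation:
Pair (0,1): pos 6,9 vel 1,1 -> not approaching (rel speed 0 <= 0)
Pair (1,2): pos 9,15 vel 1,-2 -> gap=6, closing at 3/unit, collide at t=2
Pair (2,3): pos 15,19 vel -2,2 -> not approaching (rel speed -4 <= 0)
Earliest collision: t=2 between 1 and 2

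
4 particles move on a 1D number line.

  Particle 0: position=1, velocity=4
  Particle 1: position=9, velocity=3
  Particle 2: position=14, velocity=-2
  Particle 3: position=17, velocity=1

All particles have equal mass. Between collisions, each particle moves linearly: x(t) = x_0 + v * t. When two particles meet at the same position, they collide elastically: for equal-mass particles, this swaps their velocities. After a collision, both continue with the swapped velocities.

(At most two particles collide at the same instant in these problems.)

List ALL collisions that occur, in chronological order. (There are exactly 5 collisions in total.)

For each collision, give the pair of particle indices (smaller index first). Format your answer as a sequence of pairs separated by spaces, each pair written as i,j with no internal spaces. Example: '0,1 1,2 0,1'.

Collision at t=1: particles 1 and 2 swap velocities; positions: p0=5 p1=12 p2=12 p3=18; velocities now: v0=4 v1=-2 v2=3 v3=1
Collision at t=13/6: particles 0 and 1 swap velocities; positions: p0=29/3 p1=29/3 p2=31/2 p3=115/6; velocities now: v0=-2 v1=4 v2=3 v3=1
Collision at t=4: particles 2 and 3 swap velocities; positions: p0=6 p1=17 p2=21 p3=21; velocities now: v0=-2 v1=4 v2=1 v3=3
Collision at t=16/3: particles 1 and 2 swap velocities; positions: p0=10/3 p1=67/3 p2=67/3 p3=25; velocities now: v0=-2 v1=1 v2=4 v3=3
Collision at t=8: particles 2 and 3 swap velocities; positions: p0=-2 p1=25 p2=33 p3=33; velocities now: v0=-2 v1=1 v2=3 v3=4

Answer: 1,2 0,1 2,3 1,2 2,3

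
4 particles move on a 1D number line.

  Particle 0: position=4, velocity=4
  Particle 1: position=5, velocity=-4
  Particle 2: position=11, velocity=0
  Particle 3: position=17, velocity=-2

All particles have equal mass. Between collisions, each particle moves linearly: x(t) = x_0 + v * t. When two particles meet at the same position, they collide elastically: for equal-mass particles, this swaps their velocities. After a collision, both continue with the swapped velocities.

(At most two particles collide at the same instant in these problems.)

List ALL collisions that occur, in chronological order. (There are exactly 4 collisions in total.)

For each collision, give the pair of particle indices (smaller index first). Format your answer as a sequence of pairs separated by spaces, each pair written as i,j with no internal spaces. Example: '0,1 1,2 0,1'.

Collision at t=1/8: particles 0 and 1 swap velocities; positions: p0=9/2 p1=9/2 p2=11 p3=67/4; velocities now: v0=-4 v1=4 v2=0 v3=-2
Collision at t=7/4: particles 1 and 2 swap velocities; positions: p0=-2 p1=11 p2=11 p3=27/2; velocities now: v0=-4 v1=0 v2=4 v3=-2
Collision at t=13/6: particles 2 and 3 swap velocities; positions: p0=-11/3 p1=11 p2=38/3 p3=38/3; velocities now: v0=-4 v1=0 v2=-2 v3=4
Collision at t=3: particles 1 and 2 swap velocities; positions: p0=-7 p1=11 p2=11 p3=16; velocities now: v0=-4 v1=-2 v2=0 v3=4

Answer: 0,1 1,2 2,3 1,2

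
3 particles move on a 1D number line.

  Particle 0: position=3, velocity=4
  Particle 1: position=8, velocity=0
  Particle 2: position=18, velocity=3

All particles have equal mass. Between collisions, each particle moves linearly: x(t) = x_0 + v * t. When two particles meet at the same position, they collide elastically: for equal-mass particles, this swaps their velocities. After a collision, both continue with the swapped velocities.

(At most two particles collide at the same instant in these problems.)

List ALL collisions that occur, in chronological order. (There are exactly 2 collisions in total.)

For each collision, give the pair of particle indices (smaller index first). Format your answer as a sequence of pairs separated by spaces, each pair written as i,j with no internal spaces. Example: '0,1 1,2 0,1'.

Answer: 0,1 1,2

Derivation:
Collision at t=5/4: particles 0 and 1 swap velocities; positions: p0=8 p1=8 p2=87/4; velocities now: v0=0 v1=4 v2=3
Collision at t=15: particles 1 and 2 swap velocities; positions: p0=8 p1=63 p2=63; velocities now: v0=0 v1=3 v2=4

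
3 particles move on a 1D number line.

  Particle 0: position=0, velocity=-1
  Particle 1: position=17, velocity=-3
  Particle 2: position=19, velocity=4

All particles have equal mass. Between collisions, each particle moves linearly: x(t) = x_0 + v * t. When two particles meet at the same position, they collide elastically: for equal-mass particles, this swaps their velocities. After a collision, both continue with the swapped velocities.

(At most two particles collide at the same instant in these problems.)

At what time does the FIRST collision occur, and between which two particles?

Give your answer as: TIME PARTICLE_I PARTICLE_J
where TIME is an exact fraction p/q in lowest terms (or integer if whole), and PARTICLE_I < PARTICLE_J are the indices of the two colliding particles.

Answer: 17/2 0 1

Derivation:
Pair (0,1): pos 0,17 vel -1,-3 -> gap=17, closing at 2/unit, collide at t=17/2
Pair (1,2): pos 17,19 vel -3,4 -> not approaching (rel speed -7 <= 0)
Earliest collision: t=17/2 between 0 and 1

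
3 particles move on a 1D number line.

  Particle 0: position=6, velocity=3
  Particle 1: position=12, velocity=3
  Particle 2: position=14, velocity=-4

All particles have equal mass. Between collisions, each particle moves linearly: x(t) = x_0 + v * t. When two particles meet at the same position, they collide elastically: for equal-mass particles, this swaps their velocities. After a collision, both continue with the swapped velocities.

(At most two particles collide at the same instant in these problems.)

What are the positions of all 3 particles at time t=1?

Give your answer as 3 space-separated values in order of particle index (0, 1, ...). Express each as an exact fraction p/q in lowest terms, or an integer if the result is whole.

Collision at t=2/7: particles 1 and 2 swap velocities; positions: p0=48/7 p1=90/7 p2=90/7; velocities now: v0=3 v1=-4 v2=3
Advance to t=1 (no further collisions before then); velocities: v0=3 v1=-4 v2=3; positions = 9 10 15

Answer: 9 10 15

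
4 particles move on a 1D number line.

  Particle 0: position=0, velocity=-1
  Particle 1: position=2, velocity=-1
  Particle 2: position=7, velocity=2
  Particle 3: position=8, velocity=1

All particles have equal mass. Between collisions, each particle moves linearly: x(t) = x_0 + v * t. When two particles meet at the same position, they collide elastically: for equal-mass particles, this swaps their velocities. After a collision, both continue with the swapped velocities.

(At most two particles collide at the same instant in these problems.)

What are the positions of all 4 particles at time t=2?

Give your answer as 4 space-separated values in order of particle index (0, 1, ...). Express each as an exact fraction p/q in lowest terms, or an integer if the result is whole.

Answer: -2 0 10 11

Derivation:
Collision at t=1: particles 2 and 3 swap velocities; positions: p0=-1 p1=1 p2=9 p3=9; velocities now: v0=-1 v1=-1 v2=1 v3=2
Advance to t=2 (no further collisions before then); velocities: v0=-1 v1=-1 v2=1 v3=2; positions = -2 0 10 11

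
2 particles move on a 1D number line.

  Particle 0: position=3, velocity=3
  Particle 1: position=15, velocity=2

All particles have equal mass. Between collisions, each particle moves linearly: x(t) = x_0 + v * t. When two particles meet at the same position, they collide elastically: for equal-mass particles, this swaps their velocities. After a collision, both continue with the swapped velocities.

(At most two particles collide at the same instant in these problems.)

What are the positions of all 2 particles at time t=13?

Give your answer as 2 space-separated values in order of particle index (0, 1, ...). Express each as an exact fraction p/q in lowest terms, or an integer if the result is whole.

Collision at t=12: particles 0 and 1 swap velocities; positions: p0=39 p1=39; velocities now: v0=2 v1=3
Advance to t=13 (no further collisions before then); velocities: v0=2 v1=3; positions = 41 42

Answer: 41 42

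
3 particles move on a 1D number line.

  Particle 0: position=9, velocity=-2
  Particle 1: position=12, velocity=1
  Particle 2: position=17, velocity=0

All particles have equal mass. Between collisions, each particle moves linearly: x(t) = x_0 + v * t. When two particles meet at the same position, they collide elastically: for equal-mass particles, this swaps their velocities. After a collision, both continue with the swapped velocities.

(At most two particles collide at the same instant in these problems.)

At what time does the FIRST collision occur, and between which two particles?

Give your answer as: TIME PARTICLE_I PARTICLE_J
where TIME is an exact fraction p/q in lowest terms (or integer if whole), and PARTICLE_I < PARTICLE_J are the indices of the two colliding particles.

Answer: 5 1 2

Derivation:
Pair (0,1): pos 9,12 vel -2,1 -> not approaching (rel speed -3 <= 0)
Pair (1,2): pos 12,17 vel 1,0 -> gap=5, closing at 1/unit, collide at t=5
Earliest collision: t=5 between 1 and 2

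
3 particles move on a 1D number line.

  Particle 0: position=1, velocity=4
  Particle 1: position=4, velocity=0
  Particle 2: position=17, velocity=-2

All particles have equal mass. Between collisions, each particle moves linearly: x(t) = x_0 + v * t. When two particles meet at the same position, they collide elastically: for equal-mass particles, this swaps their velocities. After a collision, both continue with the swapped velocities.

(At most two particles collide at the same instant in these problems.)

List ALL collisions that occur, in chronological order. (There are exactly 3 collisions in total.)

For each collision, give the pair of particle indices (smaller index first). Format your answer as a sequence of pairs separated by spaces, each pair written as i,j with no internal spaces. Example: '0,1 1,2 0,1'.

Answer: 0,1 1,2 0,1

Derivation:
Collision at t=3/4: particles 0 and 1 swap velocities; positions: p0=4 p1=4 p2=31/2; velocities now: v0=0 v1=4 v2=-2
Collision at t=8/3: particles 1 and 2 swap velocities; positions: p0=4 p1=35/3 p2=35/3; velocities now: v0=0 v1=-2 v2=4
Collision at t=13/2: particles 0 and 1 swap velocities; positions: p0=4 p1=4 p2=27; velocities now: v0=-2 v1=0 v2=4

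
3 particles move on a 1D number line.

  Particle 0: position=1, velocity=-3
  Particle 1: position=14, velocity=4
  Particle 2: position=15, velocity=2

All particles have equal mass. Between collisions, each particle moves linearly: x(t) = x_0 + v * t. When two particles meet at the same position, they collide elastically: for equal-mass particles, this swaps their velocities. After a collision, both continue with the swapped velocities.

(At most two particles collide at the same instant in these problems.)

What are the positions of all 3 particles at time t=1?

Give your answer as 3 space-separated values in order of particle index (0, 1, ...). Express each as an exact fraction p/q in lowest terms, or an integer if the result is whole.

Answer: -2 17 18

Derivation:
Collision at t=1/2: particles 1 and 2 swap velocities; positions: p0=-1/2 p1=16 p2=16; velocities now: v0=-3 v1=2 v2=4
Advance to t=1 (no further collisions before then); velocities: v0=-3 v1=2 v2=4; positions = -2 17 18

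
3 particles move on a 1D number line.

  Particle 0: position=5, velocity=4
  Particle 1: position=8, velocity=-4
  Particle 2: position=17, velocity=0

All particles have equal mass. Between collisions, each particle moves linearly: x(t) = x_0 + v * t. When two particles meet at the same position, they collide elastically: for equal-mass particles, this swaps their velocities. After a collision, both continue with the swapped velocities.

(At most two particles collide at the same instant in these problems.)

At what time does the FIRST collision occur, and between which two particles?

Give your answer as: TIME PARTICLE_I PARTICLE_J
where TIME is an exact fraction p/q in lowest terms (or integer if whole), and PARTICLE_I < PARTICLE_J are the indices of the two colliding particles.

Pair (0,1): pos 5,8 vel 4,-4 -> gap=3, closing at 8/unit, collide at t=3/8
Pair (1,2): pos 8,17 vel -4,0 -> not approaching (rel speed -4 <= 0)
Earliest collision: t=3/8 between 0 and 1

Answer: 3/8 0 1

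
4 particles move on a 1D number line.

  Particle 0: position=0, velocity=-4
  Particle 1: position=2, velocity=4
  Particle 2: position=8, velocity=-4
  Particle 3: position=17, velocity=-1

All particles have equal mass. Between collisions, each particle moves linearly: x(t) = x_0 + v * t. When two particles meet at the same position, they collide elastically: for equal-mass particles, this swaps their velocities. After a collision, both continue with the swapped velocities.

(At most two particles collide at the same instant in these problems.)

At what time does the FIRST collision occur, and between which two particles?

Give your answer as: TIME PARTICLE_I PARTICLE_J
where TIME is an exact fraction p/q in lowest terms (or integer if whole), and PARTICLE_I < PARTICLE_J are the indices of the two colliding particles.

Answer: 3/4 1 2

Derivation:
Pair (0,1): pos 0,2 vel -4,4 -> not approaching (rel speed -8 <= 0)
Pair (1,2): pos 2,8 vel 4,-4 -> gap=6, closing at 8/unit, collide at t=3/4
Pair (2,3): pos 8,17 vel -4,-1 -> not approaching (rel speed -3 <= 0)
Earliest collision: t=3/4 between 1 and 2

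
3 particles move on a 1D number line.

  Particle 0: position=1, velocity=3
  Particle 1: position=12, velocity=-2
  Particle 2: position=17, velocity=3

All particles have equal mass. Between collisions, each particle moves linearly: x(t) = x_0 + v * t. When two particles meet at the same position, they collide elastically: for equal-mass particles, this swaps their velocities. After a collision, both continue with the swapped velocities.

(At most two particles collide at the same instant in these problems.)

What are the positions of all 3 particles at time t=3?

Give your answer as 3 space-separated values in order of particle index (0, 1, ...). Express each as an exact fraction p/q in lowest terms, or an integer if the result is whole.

Answer: 6 10 26

Derivation:
Collision at t=11/5: particles 0 and 1 swap velocities; positions: p0=38/5 p1=38/5 p2=118/5; velocities now: v0=-2 v1=3 v2=3
Advance to t=3 (no further collisions before then); velocities: v0=-2 v1=3 v2=3; positions = 6 10 26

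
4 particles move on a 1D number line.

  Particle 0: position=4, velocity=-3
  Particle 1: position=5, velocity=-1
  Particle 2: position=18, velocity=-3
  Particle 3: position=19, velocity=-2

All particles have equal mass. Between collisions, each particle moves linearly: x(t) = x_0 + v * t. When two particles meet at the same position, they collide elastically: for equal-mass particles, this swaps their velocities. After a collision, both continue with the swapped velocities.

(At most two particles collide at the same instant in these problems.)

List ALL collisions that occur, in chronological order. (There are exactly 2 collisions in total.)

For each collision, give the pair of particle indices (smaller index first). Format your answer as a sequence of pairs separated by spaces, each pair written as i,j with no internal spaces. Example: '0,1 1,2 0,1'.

Collision at t=13/2: particles 1 and 2 swap velocities; positions: p0=-31/2 p1=-3/2 p2=-3/2 p3=6; velocities now: v0=-3 v1=-3 v2=-1 v3=-2
Collision at t=14: particles 2 and 3 swap velocities; positions: p0=-38 p1=-24 p2=-9 p3=-9; velocities now: v0=-3 v1=-3 v2=-2 v3=-1

Answer: 1,2 2,3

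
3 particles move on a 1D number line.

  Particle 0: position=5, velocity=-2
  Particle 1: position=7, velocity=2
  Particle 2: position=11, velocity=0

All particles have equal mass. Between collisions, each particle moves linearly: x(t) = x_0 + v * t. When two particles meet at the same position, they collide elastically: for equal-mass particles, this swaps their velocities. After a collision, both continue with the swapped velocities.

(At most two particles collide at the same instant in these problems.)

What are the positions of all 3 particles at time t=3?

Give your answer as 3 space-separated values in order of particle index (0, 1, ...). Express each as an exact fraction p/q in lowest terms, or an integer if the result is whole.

Answer: -1 11 13

Derivation:
Collision at t=2: particles 1 and 2 swap velocities; positions: p0=1 p1=11 p2=11; velocities now: v0=-2 v1=0 v2=2
Advance to t=3 (no further collisions before then); velocities: v0=-2 v1=0 v2=2; positions = -1 11 13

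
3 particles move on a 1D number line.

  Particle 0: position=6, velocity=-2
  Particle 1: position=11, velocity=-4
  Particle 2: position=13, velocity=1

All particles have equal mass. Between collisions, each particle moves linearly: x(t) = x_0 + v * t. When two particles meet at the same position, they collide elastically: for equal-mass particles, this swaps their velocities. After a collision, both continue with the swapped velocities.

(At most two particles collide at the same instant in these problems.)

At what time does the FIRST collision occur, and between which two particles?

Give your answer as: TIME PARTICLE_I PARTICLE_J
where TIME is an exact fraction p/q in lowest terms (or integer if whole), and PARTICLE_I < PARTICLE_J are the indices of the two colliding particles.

Answer: 5/2 0 1

Derivation:
Pair (0,1): pos 6,11 vel -2,-4 -> gap=5, closing at 2/unit, collide at t=5/2
Pair (1,2): pos 11,13 vel -4,1 -> not approaching (rel speed -5 <= 0)
Earliest collision: t=5/2 between 0 and 1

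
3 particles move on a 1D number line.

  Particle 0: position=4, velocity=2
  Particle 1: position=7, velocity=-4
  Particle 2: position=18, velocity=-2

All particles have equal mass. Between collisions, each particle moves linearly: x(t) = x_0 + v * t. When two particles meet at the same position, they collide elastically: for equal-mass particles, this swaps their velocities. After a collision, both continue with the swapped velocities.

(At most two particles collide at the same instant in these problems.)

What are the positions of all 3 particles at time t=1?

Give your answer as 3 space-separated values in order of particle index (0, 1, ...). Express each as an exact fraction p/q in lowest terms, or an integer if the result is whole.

Answer: 3 6 16

Derivation:
Collision at t=1/2: particles 0 and 1 swap velocities; positions: p0=5 p1=5 p2=17; velocities now: v0=-4 v1=2 v2=-2
Advance to t=1 (no further collisions before then); velocities: v0=-4 v1=2 v2=-2; positions = 3 6 16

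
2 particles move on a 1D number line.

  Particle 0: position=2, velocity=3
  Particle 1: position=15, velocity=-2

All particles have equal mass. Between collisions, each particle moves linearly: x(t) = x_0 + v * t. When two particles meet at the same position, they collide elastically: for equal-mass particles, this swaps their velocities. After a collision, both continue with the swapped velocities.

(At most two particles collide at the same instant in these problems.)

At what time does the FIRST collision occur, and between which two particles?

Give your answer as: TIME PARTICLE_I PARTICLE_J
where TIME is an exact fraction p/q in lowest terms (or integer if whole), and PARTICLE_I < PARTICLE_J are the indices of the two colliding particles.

Pair (0,1): pos 2,15 vel 3,-2 -> gap=13, closing at 5/unit, collide at t=13/5
Earliest collision: t=13/5 between 0 and 1

Answer: 13/5 0 1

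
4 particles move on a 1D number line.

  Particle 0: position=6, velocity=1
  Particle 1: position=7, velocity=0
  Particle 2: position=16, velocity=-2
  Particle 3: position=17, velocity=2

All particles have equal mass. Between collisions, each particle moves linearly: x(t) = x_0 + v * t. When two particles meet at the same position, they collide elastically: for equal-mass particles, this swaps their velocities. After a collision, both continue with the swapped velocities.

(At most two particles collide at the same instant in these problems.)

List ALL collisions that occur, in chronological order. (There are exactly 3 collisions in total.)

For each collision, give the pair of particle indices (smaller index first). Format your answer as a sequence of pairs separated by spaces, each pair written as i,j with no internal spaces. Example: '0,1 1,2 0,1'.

Collision at t=1: particles 0 and 1 swap velocities; positions: p0=7 p1=7 p2=14 p3=19; velocities now: v0=0 v1=1 v2=-2 v3=2
Collision at t=10/3: particles 1 and 2 swap velocities; positions: p0=7 p1=28/3 p2=28/3 p3=71/3; velocities now: v0=0 v1=-2 v2=1 v3=2
Collision at t=9/2: particles 0 and 1 swap velocities; positions: p0=7 p1=7 p2=21/2 p3=26; velocities now: v0=-2 v1=0 v2=1 v3=2

Answer: 0,1 1,2 0,1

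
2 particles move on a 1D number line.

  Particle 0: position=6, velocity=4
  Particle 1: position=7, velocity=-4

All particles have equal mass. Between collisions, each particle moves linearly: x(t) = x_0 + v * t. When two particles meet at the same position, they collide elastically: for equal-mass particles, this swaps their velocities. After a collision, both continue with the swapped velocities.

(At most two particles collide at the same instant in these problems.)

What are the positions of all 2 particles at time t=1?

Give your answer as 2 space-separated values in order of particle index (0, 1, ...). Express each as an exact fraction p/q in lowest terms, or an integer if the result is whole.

Answer: 3 10

Derivation:
Collision at t=1/8: particles 0 and 1 swap velocities; positions: p0=13/2 p1=13/2; velocities now: v0=-4 v1=4
Advance to t=1 (no further collisions before then); velocities: v0=-4 v1=4; positions = 3 10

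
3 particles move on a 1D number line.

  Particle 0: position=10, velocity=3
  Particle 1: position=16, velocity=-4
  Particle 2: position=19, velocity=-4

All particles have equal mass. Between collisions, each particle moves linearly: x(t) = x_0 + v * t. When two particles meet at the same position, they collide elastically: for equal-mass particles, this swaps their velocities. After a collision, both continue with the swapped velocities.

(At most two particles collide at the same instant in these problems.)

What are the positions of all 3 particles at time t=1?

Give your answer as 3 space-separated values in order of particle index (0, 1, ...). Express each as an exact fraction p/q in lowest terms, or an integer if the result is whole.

Answer: 12 13 15

Derivation:
Collision at t=6/7: particles 0 and 1 swap velocities; positions: p0=88/7 p1=88/7 p2=109/7; velocities now: v0=-4 v1=3 v2=-4
Advance to t=1 (no further collisions before then); velocities: v0=-4 v1=3 v2=-4; positions = 12 13 15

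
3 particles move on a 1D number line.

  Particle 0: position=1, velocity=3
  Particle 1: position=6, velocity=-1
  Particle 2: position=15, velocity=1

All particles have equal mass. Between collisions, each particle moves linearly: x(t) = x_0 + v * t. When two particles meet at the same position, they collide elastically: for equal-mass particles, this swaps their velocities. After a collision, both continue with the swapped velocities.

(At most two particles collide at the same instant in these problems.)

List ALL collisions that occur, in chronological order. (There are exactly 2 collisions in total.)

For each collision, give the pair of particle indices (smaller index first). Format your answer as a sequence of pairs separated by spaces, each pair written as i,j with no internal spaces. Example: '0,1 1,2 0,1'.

Answer: 0,1 1,2

Derivation:
Collision at t=5/4: particles 0 and 1 swap velocities; positions: p0=19/4 p1=19/4 p2=65/4; velocities now: v0=-1 v1=3 v2=1
Collision at t=7: particles 1 and 2 swap velocities; positions: p0=-1 p1=22 p2=22; velocities now: v0=-1 v1=1 v2=3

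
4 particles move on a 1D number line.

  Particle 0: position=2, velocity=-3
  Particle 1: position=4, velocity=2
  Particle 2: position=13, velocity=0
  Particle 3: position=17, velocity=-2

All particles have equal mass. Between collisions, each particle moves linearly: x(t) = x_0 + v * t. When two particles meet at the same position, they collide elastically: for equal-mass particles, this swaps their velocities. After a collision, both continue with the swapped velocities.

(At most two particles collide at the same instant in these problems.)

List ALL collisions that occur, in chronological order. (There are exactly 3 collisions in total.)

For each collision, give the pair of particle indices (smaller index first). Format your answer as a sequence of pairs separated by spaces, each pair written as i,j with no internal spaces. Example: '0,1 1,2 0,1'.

Answer: 2,3 1,2 2,3

Derivation:
Collision at t=2: particles 2 and 3 swap velocities; positions: p0=-4 p1=8 p2=13 p3=13; velocities now: v0=-3 v1=2 v2=-2 v3=0
Collision at t=13/4: particles 1 and 2 swap velocities; positions: p0=-31/4 p1=21/2 p2=21/2 p3=13; velocities now: v0=-3 v1=-2 v2=2 v3=0
Collision at t=9/2: particles 2 and 3 swap velocities; positions: p0=-23/2 p1=8 p2=13 p3=13; velocities now: v0=-3 v1=-2 v2=0 v3=2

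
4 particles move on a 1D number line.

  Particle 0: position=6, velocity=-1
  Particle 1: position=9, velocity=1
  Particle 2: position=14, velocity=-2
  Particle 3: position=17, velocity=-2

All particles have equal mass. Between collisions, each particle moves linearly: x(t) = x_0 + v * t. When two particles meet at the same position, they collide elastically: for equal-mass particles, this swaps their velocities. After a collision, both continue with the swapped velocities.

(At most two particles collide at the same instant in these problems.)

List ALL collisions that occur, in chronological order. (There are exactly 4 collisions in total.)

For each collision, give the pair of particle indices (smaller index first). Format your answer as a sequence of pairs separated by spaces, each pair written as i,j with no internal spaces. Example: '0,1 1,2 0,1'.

Collision at t=5/3: particles 1 and 2 swap velocities; positions: p0=13/3 p1=32/3 p2=32/3 p3=41/3; velocities now: v0=-1 v1=-2 v2=1 v3=-2
Collision at t=8/3: particles 2 and 3 swap velocities; positions: p0=10/3 p1=26/3 p2=35/3 p3=35/3; velocities now: v0=-1 v1=-2 v2=-2 v3=1
Collision at t=8: particles 0 and 1 swap velocities; positions: p0=-2 p1=-2 p2=1 p3=17; velocities now: v0=-2 v1=-1 v2=-2 v3=1
Collision at t=11: particles 1 and 2 swap velocities; positions: p0=-8 p1=-5 p2=-5 p3=20; velocities now: v0=-2 v1=-2 v2=-1 v3=1

Answer: 1,2 2,3 0,1 1,2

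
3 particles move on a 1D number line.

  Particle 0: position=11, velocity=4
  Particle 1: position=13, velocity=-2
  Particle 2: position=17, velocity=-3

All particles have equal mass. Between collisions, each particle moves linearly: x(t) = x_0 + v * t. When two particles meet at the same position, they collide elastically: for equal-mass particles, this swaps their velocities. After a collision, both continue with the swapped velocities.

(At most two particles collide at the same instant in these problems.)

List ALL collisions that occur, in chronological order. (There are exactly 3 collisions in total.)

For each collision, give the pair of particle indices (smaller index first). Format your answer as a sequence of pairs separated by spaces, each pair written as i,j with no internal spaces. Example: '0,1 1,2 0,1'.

Answer: 0,1 1,2 0,1

Derivation:
Collision at t=1/3: particles 0 and 1 swap velocities; positions: p0=37/3 p1=37/3 p2=16; velocities now: v0=-2 v1=4 v2=-3
Collision at t=6/7: particles 1 and 2 swap velocities; positions: p0=79/7 p1=101/7 p2=101/7; velocities now: v0=-2 v1=-3 v2=4
Collision at t=4: particles 0 and 1 swap velocities; positions: p0=5 p1=5 p2=27; velocities now: v0=-3 v1=-2 v2=4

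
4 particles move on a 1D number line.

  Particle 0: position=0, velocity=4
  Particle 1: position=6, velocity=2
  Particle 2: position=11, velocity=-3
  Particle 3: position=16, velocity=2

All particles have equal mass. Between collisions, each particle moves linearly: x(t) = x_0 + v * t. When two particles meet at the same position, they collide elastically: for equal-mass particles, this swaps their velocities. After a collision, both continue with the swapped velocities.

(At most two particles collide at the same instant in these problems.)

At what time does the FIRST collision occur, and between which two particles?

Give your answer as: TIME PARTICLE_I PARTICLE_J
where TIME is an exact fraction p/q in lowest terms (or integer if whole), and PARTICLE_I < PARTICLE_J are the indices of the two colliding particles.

Answer: 1 1 2

Derivation:
Pair (0,1): pos 0,6 vel 4,2 -> gap=6, closing at 2/unit, collide at t=3
Pair (1,2): pos 6,11 vel 2,-3 -> gap=5, closing at 5/unit, collide at t=1
Pair (2,3): pos 11,16 vel -3,2 -> not approaching (rel speed -5 <= 0)
Earliest collision: t=1 between 1 and 2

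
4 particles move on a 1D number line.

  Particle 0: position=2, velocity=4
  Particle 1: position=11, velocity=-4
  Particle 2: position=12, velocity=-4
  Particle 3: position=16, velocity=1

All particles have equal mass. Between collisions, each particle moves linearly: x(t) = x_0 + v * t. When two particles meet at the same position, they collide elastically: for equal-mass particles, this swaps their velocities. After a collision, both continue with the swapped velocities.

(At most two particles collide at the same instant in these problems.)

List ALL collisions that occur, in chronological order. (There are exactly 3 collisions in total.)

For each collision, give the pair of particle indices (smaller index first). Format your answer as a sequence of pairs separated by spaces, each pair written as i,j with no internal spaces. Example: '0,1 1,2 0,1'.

Answer: 0,1 1,2 2,3

Derivation:
Collision at t=9/8: particles 0 and 1 swap velocities; positions: p0=13/2 p1=13/2 p2=15/2 p3=137/8; velocities now: v0=-4 v1=4 v2=-4 v3=1
Collision at t=5/4: particles 1 and 2 swap velocities; positions: p0=6 p1=7 p2=7 p3=69/4; velocities now: v0=-4 v1=-4 v2=4 v3=1
Collision at t=14/3: particles 2 and 3 swap velocities; positions: p0=-23/3 p1=-20/3 p2=62/3 p3=62/3; velocities now: v0=-4 v1=-4 v2=1 v3=4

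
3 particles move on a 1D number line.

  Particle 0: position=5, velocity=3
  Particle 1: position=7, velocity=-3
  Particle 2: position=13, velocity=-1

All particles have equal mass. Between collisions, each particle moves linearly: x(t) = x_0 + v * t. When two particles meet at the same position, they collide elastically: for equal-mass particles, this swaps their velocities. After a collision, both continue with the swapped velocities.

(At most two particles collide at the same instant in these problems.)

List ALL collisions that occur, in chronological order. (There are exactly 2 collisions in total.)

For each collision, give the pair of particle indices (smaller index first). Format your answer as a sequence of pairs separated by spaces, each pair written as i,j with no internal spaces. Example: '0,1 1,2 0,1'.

Answer: 0,1 1,2

Derivation:
Collision at t=1/3: particles 0 and 1 swap velocities; positions: p0=6 p1=6 p2=38/3; velocities now: v0=-3 v1=3 v2=-1
Collision at t=2: particles 1 and 2 swap velocities; positions: p0=1 p1=11 p2=11; velocities now: v0=-3 v1=-1 v2=3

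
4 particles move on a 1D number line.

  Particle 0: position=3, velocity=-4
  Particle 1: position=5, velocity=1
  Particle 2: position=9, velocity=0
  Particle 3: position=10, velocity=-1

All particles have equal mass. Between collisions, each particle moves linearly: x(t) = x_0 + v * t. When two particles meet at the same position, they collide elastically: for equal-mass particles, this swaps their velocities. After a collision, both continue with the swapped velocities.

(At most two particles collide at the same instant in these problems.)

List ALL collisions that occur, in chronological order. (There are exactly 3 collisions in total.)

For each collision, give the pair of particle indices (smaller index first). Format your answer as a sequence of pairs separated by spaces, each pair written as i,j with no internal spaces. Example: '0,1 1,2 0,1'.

Collision at t=1: particles 2 and 3 swap velocities; positions: p0=-1 p1=6 p2=9 p3=9; velocities now: v0=-4 v1=1 v2=-1 v3=0
Collision at t=5/2: particles 1 and 2 swap velocities; positions: p0=-7 p1=15/2 p2=15/2 p3=9; velocities now: v0=-4 v1=-1 v2=1 v3=0
Collision at t=4: particles 2 and 3 swap velocities; positions: p0=-13 p1=6 p2=9 p3=9; velocities now: v0=-4 v1=-1 v2=0 v3=1

Answer: 2,3 1,2 2,3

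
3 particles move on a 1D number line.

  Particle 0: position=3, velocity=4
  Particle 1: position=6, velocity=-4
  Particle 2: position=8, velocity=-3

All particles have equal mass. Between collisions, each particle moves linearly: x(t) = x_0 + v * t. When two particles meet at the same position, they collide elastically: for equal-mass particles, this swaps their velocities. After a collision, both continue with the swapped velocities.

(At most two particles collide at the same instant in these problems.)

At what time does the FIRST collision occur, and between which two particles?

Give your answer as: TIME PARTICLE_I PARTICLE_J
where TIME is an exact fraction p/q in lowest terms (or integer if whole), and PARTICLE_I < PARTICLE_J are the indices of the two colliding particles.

Pair (0,1): pos 3,6 vel 4,-4 -> gap=3, closing at 8/unit, collide at t=3/8
Pair (1,2): pos 6,8 vel -4,-3 -> not approaching (rel speed -1 <= 0)
Earliest collision: t=3/8 between 0 and 1

Answer: 3/8 0 1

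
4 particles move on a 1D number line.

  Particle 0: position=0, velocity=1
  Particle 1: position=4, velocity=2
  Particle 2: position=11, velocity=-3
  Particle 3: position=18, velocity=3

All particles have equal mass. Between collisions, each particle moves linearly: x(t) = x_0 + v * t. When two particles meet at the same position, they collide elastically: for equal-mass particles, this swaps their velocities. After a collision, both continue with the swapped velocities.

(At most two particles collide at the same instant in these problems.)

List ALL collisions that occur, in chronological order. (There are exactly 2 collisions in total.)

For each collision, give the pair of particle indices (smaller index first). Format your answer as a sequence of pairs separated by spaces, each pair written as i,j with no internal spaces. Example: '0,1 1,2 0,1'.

Answer: 1,2 0,1

Derivation:
Collision at t=7/5: particles 1 and 2 swap velocities; positions: p0=7/5 p1=34/5 p2=34/5 p3=111/5; velocities now: v0=1 v1=-3 v2=2 v3=3
Collision at t=11/4: particles 0 and 1 swap velocities; positions: p0=11/4 p1=11/4 p2=19/2 p3=105/4; velocities now: v0=-3 v1=1 v2=2 v3=3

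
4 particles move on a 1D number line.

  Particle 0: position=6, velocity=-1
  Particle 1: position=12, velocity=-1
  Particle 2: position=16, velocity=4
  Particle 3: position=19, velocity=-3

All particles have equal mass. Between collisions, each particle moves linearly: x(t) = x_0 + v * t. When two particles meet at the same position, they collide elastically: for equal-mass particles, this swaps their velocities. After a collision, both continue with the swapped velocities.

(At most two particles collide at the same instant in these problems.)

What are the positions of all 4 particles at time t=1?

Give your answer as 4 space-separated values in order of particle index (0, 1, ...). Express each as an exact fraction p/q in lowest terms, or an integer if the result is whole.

Answer: 5 11 16 20

Derivation:
Collision at t=3/7: particles 2 and 3 swap velocities; positions: p0=39/7 p1=81/7 p2=124/7 p3=124/7; velocities now: v0=-1 v1=-1 v2=-3 v3=4
Advance to t=1 (no further collisions before then); velocities: v0=-1 v1=-1 v2=-3 v3=4; positions = 5 11 16 20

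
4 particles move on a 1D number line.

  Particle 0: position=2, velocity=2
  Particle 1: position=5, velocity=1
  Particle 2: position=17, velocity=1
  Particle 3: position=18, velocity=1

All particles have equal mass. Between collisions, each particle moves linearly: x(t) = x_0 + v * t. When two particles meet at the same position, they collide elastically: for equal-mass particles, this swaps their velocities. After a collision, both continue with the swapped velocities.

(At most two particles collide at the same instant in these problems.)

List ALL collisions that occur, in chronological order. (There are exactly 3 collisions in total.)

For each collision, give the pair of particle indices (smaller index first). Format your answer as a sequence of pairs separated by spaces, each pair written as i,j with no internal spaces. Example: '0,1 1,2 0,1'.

Answer: 0,1 1,2 2,3

Derivation:
Collision at t=3: particles 0 and 1 swap velocities; positions: p0=8 p1=8 p2=20 p3=21; velocities now: v0=1 v1=2 v2=1 v3=1
Collision at t=15: particles 1 and 2 swap velocities; positions: p0=20 p1=32 p2=32 p3=33; velocities now: v0=1 v1=1 v2=2 v3=1
Collision at t=16: particles 2 and 3 swap velocities; positions: p0=21 p1=33 p2=34 p3=34; velocities now: v0=1 v1=1 v2=1 v3=2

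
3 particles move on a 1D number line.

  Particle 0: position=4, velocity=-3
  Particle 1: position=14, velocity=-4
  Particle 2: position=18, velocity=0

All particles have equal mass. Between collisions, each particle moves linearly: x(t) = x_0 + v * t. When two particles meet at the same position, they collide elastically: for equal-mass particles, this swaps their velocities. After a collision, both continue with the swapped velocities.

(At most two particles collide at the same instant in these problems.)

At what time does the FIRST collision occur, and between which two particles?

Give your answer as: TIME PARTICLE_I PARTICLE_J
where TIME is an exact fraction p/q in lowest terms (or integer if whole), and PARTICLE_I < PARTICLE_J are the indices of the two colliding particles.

Answer: 10 0 1

Derivation:
Pair (0,1): pos 4,14 vel -3,-4 -> gap=10, closing at 1/unit, collide at t=10
Pair (1,2): pos 14,18 vel -4,0 -> not approaching (rel speed -4 <= 0)
Earliest collision: t=10 between 0 and 1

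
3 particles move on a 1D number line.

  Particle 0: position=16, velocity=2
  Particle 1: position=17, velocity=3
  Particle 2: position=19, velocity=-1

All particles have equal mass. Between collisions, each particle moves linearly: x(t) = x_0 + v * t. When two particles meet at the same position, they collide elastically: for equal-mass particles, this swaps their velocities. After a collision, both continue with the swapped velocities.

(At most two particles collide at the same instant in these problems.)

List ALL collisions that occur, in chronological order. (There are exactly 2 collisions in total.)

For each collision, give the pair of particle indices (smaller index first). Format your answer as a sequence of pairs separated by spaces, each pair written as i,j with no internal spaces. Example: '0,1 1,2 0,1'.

Collision at t=1/2: particles 1 and 2 swap velocities; positions: p0=17 p1=37/2 p2=37/2; velocities now: v0=2 v1=-1 v2=3
Collision at t=1: particles 0 and 1 swap velocities; positions: p0=18 p1=18 p2=20; velocities now: v0=-1 v1=2 v2=3

Answer: 1,2 0,1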